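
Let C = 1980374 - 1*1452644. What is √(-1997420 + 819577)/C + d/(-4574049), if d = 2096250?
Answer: -698750/1524683 + I*√1177843/527730 ≈ -0.45829 + 0.0020565*I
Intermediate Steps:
C = 527730 (C = 1980374 - 1452644 = 527730)
√(-1997420 + 819577)/C + d/(-4574049) = √(-1997420 + 819577)/527730 + 2096250/(-4574049) = √(-1177843)*(1/527730) + 2096250*(-1/4574049) = (I*√1177843)*(1/527730) - 698750/1524683 = I*√1177843/527730 - 698750/1524683 = -698750/1524683 + I*√1177843/527730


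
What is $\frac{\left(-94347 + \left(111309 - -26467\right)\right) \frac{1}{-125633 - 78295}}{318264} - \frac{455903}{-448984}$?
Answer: $\frac{3698678251018705}{3642547757294016} \approx 1.0154$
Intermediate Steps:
$\frac{\left(-94347 + \left(111309 - -26467\right)\right) \frac{1}{-125633 - 78295}}{318264} - \frac{455903}{-448984} = \frac{-94347 + \left(111309 + 26467\right)}{-203928} \cdot \frac{1}{318264} - - \frac{455903}{448984} = \left(-94347 + 137776\right) \left(- \frac{1}{203928}\right) \frac{1}{318264} + \frac{455903}{448984} = 43429 \left(- \frac{1}{203928}\right) \frac{1}{318264} + \frac{455903}{448984} = \left(- \frac{43429}{203928}\right) \frac{1}{318264} + \frac{455903}{448984} = - \frac{43429}{64902940992} + \frac{455903}{448984} = \frac{3698678251018705}{3642547757294016}$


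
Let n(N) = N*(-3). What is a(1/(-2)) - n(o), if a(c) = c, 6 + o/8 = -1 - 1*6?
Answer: -625/2 ≈ -312.50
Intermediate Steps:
o = -104 (o = -48 + 8*(-1 - 1*6) = -48 + 8*(-1 - 6) = -48 + 8*(-7) = -48 - 56 = -104)
n(N) = -3*N
a(1/(-2)) - n(o) = 1/(-2) - (-3)*(-104) = -1/2 - 1*312 = -1/2 - 312 = -625/2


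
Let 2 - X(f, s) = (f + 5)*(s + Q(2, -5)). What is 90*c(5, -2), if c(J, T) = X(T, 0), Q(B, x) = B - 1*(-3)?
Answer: -1170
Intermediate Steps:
Q(B, x) = 3 + B (Q(B, x) = B + 3 = 3 + B)
X(f, s) = 2 - (5 + f)*(5 + s) (X(f, s) = 2 - (f + 5)*(s + (3 + 2)) = 2 - (5 + f)*(s + 5) = 2 - (5 + f)*(5 + s))
c(J, T) = -23 - 5*T (c(J, T) = -23 - 5*T - 5*0 - 1*T*0 = -23 - 5*T + 0 + 0 = -23 - 5*T)
90*c(5, -2) = 90*(-23 - 5*(-2)) = 90*(-23 + 10) = 90*(-13) = -1170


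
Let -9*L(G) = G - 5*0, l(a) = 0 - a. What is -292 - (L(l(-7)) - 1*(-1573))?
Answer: -16778/9 ≈ -1864.2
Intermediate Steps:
l(a) = -a
L(G) = -G/9 (L(G) = -(G - 5*0)/9 = -(G + 0)/9 = -G/9)
-292 - (L(l(-7)) - 1*(-1573)) = -292 - (-(-1)*(-7)/9 - 1*(-1573)) = -292 - (-⅑*7 + 1573) = -292 - (-7/9 + 1573) = -292 - 1*14150/9 = -292 - 14150/9 = -16778/9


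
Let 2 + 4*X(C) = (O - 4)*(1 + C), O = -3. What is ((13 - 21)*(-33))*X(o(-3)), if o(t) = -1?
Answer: -132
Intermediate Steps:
X(C) = -9/4 - 7*C/4 (X(C) = -1/2 + ((-3 - 4)*(1 + C))/4 = -1/2 + (-7*(1 + C))/4 = -1/2 + (-7 - 7*C)/4 = -1/2 + (-7/4 - 7*C/4) = -9/4 - 7*C/4)
((13 - 21)*(-33))*X(o(-3)) = ((13 - 21)*(-33))*(-9/4 - 7/4*(-1)) = (-8*(-33))*(-9/4 + 7/4) = 264*(-1/2) = -132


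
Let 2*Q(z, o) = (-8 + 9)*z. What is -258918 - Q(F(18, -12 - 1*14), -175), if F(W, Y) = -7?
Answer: -517829/2 ≈ -2.5891e+5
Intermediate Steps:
Q(z, o) = z/2 (Q(z, o) = ((-8 + 9)*z)/2 = (1*z)/2 = z/2)
-258918 - Q(F(18, -12 - 1*14), -175) = -258918 - (-7)/2 = -258918 - 1*(-7/2) = -258918 + 7/2 = -517829/2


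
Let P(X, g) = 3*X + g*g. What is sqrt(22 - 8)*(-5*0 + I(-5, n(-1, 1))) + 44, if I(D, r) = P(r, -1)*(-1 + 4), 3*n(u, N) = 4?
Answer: 44 + 15*sqrt(14) ≈ 100.12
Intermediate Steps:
n(u, N) = 4/3 (n(u, N) = (1/3)*4 = 4/3)
P(X, g) = g**2 + 3*X (P(X, g) = 3*X + g**2 = g**2 + 3*X)
I(D, r) = 3 + 9*r (I(D, r) = ((-1)**2 + 3*r)*(-1 + 4) = (1 + 3*r)*3 = 3 + 9*r)
sqrt(22 - 8)*(-5*0 + I(-5, n(-1, 1))) + 44 = sqrt(22 - 8)*(-5*0 + (3 + 9*(4/3))) + 44 = sqrt(14)*(0 + (3 + 12)) + 44 = sqrt(14)*(0 + 15) + 44 = sqrt(14)*15 + 44 = 15*sqrt(14) + 44 = 44 + 15*sqrt(14)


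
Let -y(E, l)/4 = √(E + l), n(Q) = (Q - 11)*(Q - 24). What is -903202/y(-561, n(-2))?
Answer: -451601*I*√223/446 ≈ -15121.0*I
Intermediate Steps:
n(Q) = (-24 + Q)*(-11 + Q) (n(Q) = (-11 + Q)*(-24 + Q) = (-24 + Q)*(-11 + Q))
y(E, l) = -4*√(E + l)
-903202/y(-561, n(-2)) = -903202*(-1/(4*√(-561 + (264 + (-2)² - 35*(-2))))) = -903202*(-1/(4*√(-561 + (264 + 4 + 70)))) = -903202*(-1/(4*√(-561 + 338))) = -903202*I*√223/892 = -451601*I*√223/446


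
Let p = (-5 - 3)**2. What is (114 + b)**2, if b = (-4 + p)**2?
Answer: 13793796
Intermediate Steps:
p = 64 (p = (-8)**2 = 64)
b = 3600 (b = (-4 + 64)**2 = 60**2 = 3600)
(114 + b)**2 = (114 + 3600)**2 = 3714**2 = 13793796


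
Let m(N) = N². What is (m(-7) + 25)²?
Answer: 5476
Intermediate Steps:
(m(-7) + 25)² = ((-7)² + 25)² = (49 + 25)² = 74² = 5476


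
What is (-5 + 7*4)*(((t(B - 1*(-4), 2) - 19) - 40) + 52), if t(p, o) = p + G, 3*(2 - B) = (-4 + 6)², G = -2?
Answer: -299/3 ≈ -99.667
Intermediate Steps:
B = ⅔ (B = 2 - (-4 + 6)²/3 = 2 - ⅓*2² = 2 - ⅓*4 = 2 - 4/3 = ⅔ ≈ 0.66667)
t(p, o) = -2 + p (t(p, o) = p - 2 = -2 + p)
(-5 + 7*4)*(((t(B - 1*(-4), 2) - 19) - 40) + 52) = (-5 + 7*4)*((((-2 + (⅔ - 1*(-4))) - 19) - 40) + 52) = (-5 + 28)*((((-2 + (⅔ + 4)) - 19) - 40) + 52) = 23*((((-2 + 14/3) - 19) - 40) + 52) = 23*(((8/3 - 19) - 40) + 52) = 23*((-49/3 - 40) + 52) = 23*(-169/3 + 52) = 23*(-13/3) = -299/3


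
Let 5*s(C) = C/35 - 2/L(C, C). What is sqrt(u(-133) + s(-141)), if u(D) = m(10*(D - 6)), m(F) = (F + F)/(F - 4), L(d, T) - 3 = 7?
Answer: 3*sqrt(75946514)/24395 ≈ 1.0717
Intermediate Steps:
L(d, T) = 10 (L(d, T) = 3 + 7 = 10)
s(C) = -1/25 + C/175 (s(C) = (C/35 - 2/10)/5 = (C*(1/35) - 2*1/10)/5 = (C/35 - 1/5)/5 = (-1/5 + C/35)/5 = -1/25 + C/175)
m(F) = 2*F/(-4 + F) (m(F) = (2*F)/(-4 + F) = 2*F/(-4 + F))
u(D) = 2*(-60 + 10*D)/(-64 + 10*D) (u(D) = 2*(10*(D - 6))/(-4 + 10*(D - 6)) = 2*(10*(-6 + D))/(-4 + 10*(-6 + D)) = 2*(-60 + 10*D)/(-4 + (-60 + 10*D)) = 2*(-60 + 10*D)/(-64 + 10*D))
sqrt(u(-133) + s(-141)) = sqrt(10*(-6 - 133)/(-32 + 5*(-133)) + (-1/25 + (1/175)*(-141))) = sqrt(10*(-139)/(-32 - 665) + (-1/25 - 141/175)) = sqrt(10*(-139)/(-697) - 148/175) = sqrt(10*(-1/697)*(-139) - 148/175) = sqrt(1390/697 - 148/175) = sqrt(140094/121975) = 3*sqrt(75946514)/24395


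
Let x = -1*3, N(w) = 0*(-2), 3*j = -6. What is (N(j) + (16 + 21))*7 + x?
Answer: 256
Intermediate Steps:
j = -2 (j = (1/3)*(-6) = -2)
N(w) = 0
x = -3
(N(j) + (16 + 21))*7 + x = (0 + (16 + 21))*7 - 3 = (0 + 37)*7 - 3 = 37*7 - 3 = 259 - 3 = 256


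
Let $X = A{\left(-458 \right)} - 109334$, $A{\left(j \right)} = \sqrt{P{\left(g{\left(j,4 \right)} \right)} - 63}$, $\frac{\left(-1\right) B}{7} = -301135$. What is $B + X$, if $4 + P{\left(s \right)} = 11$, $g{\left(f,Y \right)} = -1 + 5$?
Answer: $1998611 + 2 i \sqrt{14} \approx 1.9986 \cdot 10^{6} + 7.4833 i$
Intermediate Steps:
$g{\left(f,Y \right)} = 4$
$P{\left(s \right)} = 7$ ($P{\left(s \right)} = -4 + 11 = 7$)
$B = 2107945$ ($B = \left(-7\right) \left(-301135\right) = 2107945$)
$A{\left(j \right)} = 2 i \sqrt{14}$ ($A{\left(j \right)} = \sqrt{7 - 63} = \sqrt{-56} = 2 i \sqrt{14}$)
$X = -109334 + 2 i \sqrt{14}$ ($X = 2 i \sqrt{14} - 109334 = -109334 + 2 i \sqrt{14} \approx -1.0933 \cdot 10^{5} + 7.4833 i$)
$B + X = 2107945 - \left(109334 - 2 i \sqrt{14}\right) = 1998611 + 2 i \sqrt{14}$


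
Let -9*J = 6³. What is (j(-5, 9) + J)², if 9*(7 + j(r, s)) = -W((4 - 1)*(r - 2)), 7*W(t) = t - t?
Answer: 961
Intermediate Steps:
W(t) = 0 (W(t) = (t - t)/7 = (⅐)*0 = 0)
j(r, s) = -7 (j(r, s) = -7 + (-1*0)/9 = -7 + (⅑)*0 = -7 + 0 = -7)
J = -24 (J = -⅑*6³ = -⅑*216 = -24)
(j(-5, 9) + J)² = (-7 - 24)² = (-31)² = 961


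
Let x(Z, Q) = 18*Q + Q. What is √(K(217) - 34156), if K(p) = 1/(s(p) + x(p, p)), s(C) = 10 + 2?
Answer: I*√584006968965/4135 ≈ 184.81*I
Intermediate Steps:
x(Z, Q) = 19*Q
s(C) = 12
K(p) = 1/(12 + 19*p)
√(K(217) - 34156) = √(1/(12 + 19*217) - 34156) = √(1/(12 + 4123) - 34156) = √(1/4135 - 34156) = √(-141235059/4135) = I*√584006968965/4135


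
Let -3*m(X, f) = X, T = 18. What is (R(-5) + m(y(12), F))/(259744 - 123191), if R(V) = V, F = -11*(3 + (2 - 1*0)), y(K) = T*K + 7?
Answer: -238/409659 ≈ -0.00058097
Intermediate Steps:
y(K) = 7 + 18*K (y(K) = 18*K + 7 = 7 + 18*K)
F = -55 (F = -11*(3 + (2 + 0)) = -11*(3 + 2) = -11*5 = -55)
m(X, f) = -X/3
(R(-5) + m(y(12), F))/(259744 - 123191) = (-5 - (7 + 18*12)/3)/(259744 - 123191) = (-5 - (7 + 216)/3)/136553 = (-5 - 1/3*223)*(1/136553) = (-5 - 223/3)*(1/136553) = -238/3*1/136553 = -238/409659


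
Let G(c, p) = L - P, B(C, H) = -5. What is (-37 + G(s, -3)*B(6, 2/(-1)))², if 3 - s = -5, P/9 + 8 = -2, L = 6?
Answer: 267289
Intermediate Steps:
P = -90 (P = -72 + 9*(-2) = -72 - 18 = -90)
s = 8 (s = 3 - 1*(-5) = 3 + 5 = 8)
G(c, p) = 96 (G(c, p) = 6 - 1*(-90) = 6 + 90 = 96)
(-37 + G(s, -3)*B(6, 2/(-1)))² = (-37 + 96*(-5))² = (-37 - 480)² = (-517)² = 267289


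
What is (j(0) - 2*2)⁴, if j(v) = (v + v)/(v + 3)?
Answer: 256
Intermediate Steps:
j(v) = 2*v/(3 + v) (j(v) = (2*v)/(3 + v) = 2*v/(3 + v))
(j(0) - 2*2)⁴ = (2*0/(3 + 0) - 2*2)⁴ = (2*0/3 - 4)⁴ = (2*0*(⅓) - 4)⁴ = (0 - 4)⁴ = (-4)⁴ = 256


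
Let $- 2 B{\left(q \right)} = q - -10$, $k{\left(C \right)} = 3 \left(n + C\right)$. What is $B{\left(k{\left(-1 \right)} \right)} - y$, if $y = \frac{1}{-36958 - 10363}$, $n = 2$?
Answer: $- \frac{615171}{94642} \approx -6.5$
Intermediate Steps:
$k{\left(C \right)} = 6 + 3 C$ ($k{\left(C \right)} = 3 \left(2 + C\right) = 6 + 3 C$)
$y = - \frac{1}{47321}$ ($y = \frac{1}{-47321} = - \frac{1}{47321} \approx -2.1132 \cdot 10^{-5}$)
$B{\left(q \right)} = -5 - \frac{q}{2}$ ($B{\left(q \right)} = - \frac{q - -10}{2} = - \frac{q + 10}{2} = - \frac{10 + q}{2} = -5 - \frac{q}{2}$)
$B{\left(k{\left(-1 \right)} \right)} - y = \left(-5 - \frac{6 + 3 \left(-1\right)}{2}\right) - - \frac{1}{47321} = \left(-5 - \frac{6 - 3}{2}\right) + \frac{1}{47321} = \left(-5 - \frac{3}{2}\right) + \frac{1}{47321} = - \frac{13}{2} + \frac{1}{47321} = - \frac{615171}{94642}$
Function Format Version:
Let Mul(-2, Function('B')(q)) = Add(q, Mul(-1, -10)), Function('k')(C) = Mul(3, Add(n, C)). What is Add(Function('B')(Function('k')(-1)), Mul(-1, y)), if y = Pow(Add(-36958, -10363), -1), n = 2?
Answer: Rational(-615171, 94642) ≈ -6.5000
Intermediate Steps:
Function('k')(C) = Add(6, Mul(3, C)) (Function('k')(C) = Mul(3, Add(2, C)) = Add(6, Mul(3, C)))
y = Rational(-1, 47321) (y = Pow(-47321, -1) = Rational(-1, 47321) ≈ -2.1132e-5)
Function('B')(q) = Add(-5, Mul(Rational(-1, 2), q)) (Function('B')(q) = Mul(Rational(-1, 2), Add(q, Mul(-1, -10))) = Mul(Rational(-1, 2), Add(q, 10)) = Mul(Rational(-1, 2), Add(10, q)) = Add(-5, Mul(Rational(-1, 2), q)))
Add(Function('B')(Function('k')(-1)), Mul(-1, y)) = Add(Add(-5, Mul(Rational(-1, 2), Add(6, Mul(3, -1)))), Mul(-1, Rational(-1, 47321))) = Add(Add(-5, Mul(Rational(-1, 2), Add(6, -3))), Rational(1, 47321)) = Add(Add(-5, Mul(Rational(-1, 2), 3)), Rational(1, 47321)) = Add(Add(-5, Rational(-3, 2)), Rational(1, 47321)) = Add(Rational(-13, 2), Rational(1, 47321)) = Rational(-615171, 94642)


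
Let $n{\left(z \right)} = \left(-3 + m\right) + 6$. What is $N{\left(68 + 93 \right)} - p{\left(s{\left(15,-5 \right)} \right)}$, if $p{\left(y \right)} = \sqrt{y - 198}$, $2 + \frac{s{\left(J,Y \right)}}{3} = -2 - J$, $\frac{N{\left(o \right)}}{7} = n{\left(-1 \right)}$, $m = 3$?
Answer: $42 - i \sqrt{255} \approx 42.0 - 15.969 i$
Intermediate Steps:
$n{\left(z \right)} = 6$ ($n{\left(z \right)} = \left(-3 + 3\right) + 6 = 0 + 6 = 6$)
$N{\left(o \right)} = 42$ ($N{\left(o \right)} = 7 \cdot 6 = 42$)
$s{\left(J,Y \right)} = -12 - 3 J$ ($s{\left(J,Y \right)} = -6 + 3 \left(-2 - J\right) = -6 - \left(6 + 3 J\right) = -12 - 3 J$)
$p{\left(y \right)} = \sqrt{-198 + y}$
$N{\left(68 + 93 \right)} - p{\left(s{\left(15,-5 \right)} \right)} = 42 - \sqrt{-198 - 57} = 42 - \sqrt{-255} = 42 - i \sqrt{255}$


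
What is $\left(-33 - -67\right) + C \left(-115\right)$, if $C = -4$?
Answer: $494$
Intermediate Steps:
$\left(-33 - -67\right) + C \left(-115\right) = \left(-33 - -67\right) - -460 = \left(-33 + 67\right) + 460 = 34 + 460 = 494$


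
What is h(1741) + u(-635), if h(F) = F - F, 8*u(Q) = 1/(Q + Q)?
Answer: -1/10160 ≈ -9.8425e-5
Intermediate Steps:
u(Q) = 1/(16*Q) (u(Q) = 1/(8*(Q + Q)) = 1/(8*((2*Q))) = (1/(2*Q))/8 = 1/(16*Q))
h(F) = 0
h(1741) + u(-635) = 0 + (1/16)/(-635) = 0 + (1/16)*(-1/635) = 0 - 1/10160 = -1/10160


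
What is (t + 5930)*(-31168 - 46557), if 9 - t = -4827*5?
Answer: -2337501650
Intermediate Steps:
t = 24144 (t = 9 - (-4827)*5 = 9 - 1*(-24135) = 9 + 24135 = 24144)
(t + 5930)*(-31168 - 46557) = (24144 + 5930)*(-31168 - 46557) = 30074*(-77725) = -2337501650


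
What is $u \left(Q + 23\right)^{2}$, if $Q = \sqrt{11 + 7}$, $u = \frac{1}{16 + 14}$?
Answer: $\frac{547}{30} + \frac{23 \sqrt{2}}{5} \approx 24.739$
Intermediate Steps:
$u = \frac{1}{30} \approx 0.033333$
$Q = 3 \sqrt{2}$ ($Q = \sqrt{18} = 3 \sqrt{2} \approx 4.2426$)
$u \left(Q + 23\right)^{2} = \frac{\left(3 \sqrt{2} + 23\right)^{2}}{30} = \frac{\left(23 + 3 \sqrt{2}\right)^{2}}{30}$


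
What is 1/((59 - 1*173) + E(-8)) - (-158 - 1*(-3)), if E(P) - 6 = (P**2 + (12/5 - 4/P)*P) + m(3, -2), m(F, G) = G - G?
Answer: 52075/336 ≈ 154.99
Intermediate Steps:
m(F, G) = 0
E(P) = 6 + P**2 + P*(12/5 - 4/P) (E(P) = 6 + ((P**2 + (12/5 - 4/P)*P) + 0) = 6 + ((P**2 + P*(12/5 - 4/P)) + 0) = 6 + (P**2 + P*(12/5 - 4/P)) = 6 + P**2 + P*(12/5 - 4/P))
1/((59 - 1*173) + E(-8)) - (-158 - 1*(-3)) = 1/((59 - 1*173) + (2 + (-8)**2 + (12/5)*(-8))) - (-158 - 1*(-3)) = 1/((59 - 173) + (2 + 64 - 96/5)) - (-158 + 3) = 1/(-114 + 234/5) - 1*(-155) = 1/(-336/5) + 155 = -5/336 + 155 = 52075/336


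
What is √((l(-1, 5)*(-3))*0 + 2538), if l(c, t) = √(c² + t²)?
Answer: 3*√282 ≈ 50.379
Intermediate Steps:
√((l(-1, 5)*(-3))*0 + 2538) = √((√((-1)² + 5²)*(-3))*0 + 2538) = √((√(1 + 25)*(-3))*0 + 2538) = √((√26*(-3))*0 + 2538) = √(-3*√26*0 + 2538) = √(0 + 2538) = √2538 = 3*√282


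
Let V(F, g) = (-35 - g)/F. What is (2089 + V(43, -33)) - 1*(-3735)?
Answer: 250430/43 ≈ 5824.0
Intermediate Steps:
V(F, g) = (-35 - g)/F
(2089 + V(43, -33)) - 1*(-3735) = (2089 + (-35 - 1*(-33))/43) - 1*(-3735) = (2089 + (-35 + 33)/43) + 3735 = (2089 + (1/43)*(-2)) + 3735 = (2089 - 2/43) + 3735 = 89825/43 + 3735 = 250430/43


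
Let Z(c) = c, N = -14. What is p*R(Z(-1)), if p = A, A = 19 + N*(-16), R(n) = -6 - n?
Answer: -1215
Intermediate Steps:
A = 243 (A = 19 - 14*(-16) = 19 + 224 = 243)
p = 243
p*R(Z(-1)) = 243*(-6 - 1*(-1)) = 243*(-6 + 1) = 243*(-5) = -1215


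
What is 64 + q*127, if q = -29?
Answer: -3619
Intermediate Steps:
64 + q*127 = 64 - 29*127 = 64 - 3683 = -3619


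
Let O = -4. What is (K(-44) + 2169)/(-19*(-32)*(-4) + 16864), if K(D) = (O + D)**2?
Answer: 4473/14432 ≈ 0.30994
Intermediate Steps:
K(D) = (-4 + D)**2
(K(-44) + 2169)/(-19*(-32)*(-4) + 16864) = ((-4 - 44)**2 + 2169)/(-19*(-32)*(-4) + 16864) = ((-48)**2 + 2169)/(608*(-4) + 16864) = (2304 + 2169)/(-2432 + 16864) = 4473/14432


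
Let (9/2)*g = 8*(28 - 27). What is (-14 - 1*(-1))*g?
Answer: -208/9 ≈ -23.111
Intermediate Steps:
g = 16/9 (g = 2*(8*(28 - 27))/9 = 2*(8*1)/9 = (2/9)*8 = 16/9 ≈ 1.7778)
(-14 - 1*(-1))*g = (-14 - 1*(-1))*(16/9) = (-14 + 1)*(16/9) = -13*16/9 = -208/9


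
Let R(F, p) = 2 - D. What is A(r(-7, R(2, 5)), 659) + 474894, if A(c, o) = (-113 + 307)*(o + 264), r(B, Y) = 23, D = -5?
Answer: 653956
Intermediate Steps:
R(F, p) = 7 (R(F, p) = 2 - 1*(-5) = 2 + 5 = 7)
A(c, o) = 51216 + 194*o (A(c, o) = 194*(264 + o) = 51216 + 194*o)
A(r(-7, R(2, 5)), 659) + 474894 = (51216 + 194*659) + 474894 = (51216 + 127846) + 474894 = 179062 + 474894 = 653956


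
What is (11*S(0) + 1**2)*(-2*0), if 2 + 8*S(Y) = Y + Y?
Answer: 0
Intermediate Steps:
S(Y) = -1/4 + Y/4 (S(Y) = -1/4 + (Y + Y)/8 = -1/4 + (2*Y)/8 = -1/4 + Y/4)
(11*S(0) + 1**2)*(-2*0) = (11*(-1/4 + (1/4)*0) + 1**2)*(-2*0) = (11*(-1/4 + 0) + 1)*0 = (11*(-1/4) + 1)*0 = (-11/4 + 1)*0 = -7/4*0 = 0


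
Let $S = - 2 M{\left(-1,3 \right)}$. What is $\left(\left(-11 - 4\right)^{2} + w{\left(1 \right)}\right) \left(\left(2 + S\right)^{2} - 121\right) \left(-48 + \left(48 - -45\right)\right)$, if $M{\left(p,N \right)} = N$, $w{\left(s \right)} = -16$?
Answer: $-987525$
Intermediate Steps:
$S = -6$ ($S = \left(-2\right) 3 = -6$)
$\left(\left(-11 - 4\right)^{2} + w{\left(1 \right)}\right) \left(\left(2 + S\right)^{2} - 121\right) \left(-48 + \left(48 - -45\right)\right) = \left(\left(-11 - 4\right)^{2} - 16\right) \left(\left(2 - 6\right)^{2} - 121\right) \left(-48 + \left(48 - -45\right)\right) = \left(\left(-15\right)^{2} - 16\right) \left(\left(-4\right)^{2} - 121\right) \left(-48 + \left(48 + 45\right)\right) = \left(225 - 16\right) \left(16 - 121\right) \left(-48 + 93\right) = 209 \left(\left(-105\right) 45\right) = 209 \left(-4725\right) = -987525$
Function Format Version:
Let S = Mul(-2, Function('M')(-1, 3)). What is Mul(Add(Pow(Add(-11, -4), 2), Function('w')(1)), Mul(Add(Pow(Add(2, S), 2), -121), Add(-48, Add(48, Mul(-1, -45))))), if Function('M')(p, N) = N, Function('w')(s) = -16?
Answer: -987525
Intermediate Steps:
S = -6 (S = Mul(-2, 3) = -6)
Mul(Add(Pow(Add(-11, -4), 2), Function('w')(1)), Mul(Add(Pow(Add(2, S), 2), -121), Add(-48, Add(48, Mul(-1, -45))))) = Mul(Add(Pow(Add(-11, -4), 2), -16), Mul(Add(Pow(Add(2, -6), 2), -121), Add(-48, Add(48, Mul(-1, -45))))) = Mul(Add(Pow(-15, 2), -16), Mul(Add(Pow(-4, 2), -121), Add(-48, Add(48, 45)))) = Mul(Add(225, -16), Mul(Add(16, -121), Add(-48, 93))) = Mul(209, Mul(-105, 45)) = Mul(209, -4725) = -987525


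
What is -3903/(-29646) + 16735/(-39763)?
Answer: -113643607/392937966 ≈ -0.28922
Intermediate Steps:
-3903/(-29646) + 16735/(-39763) = -3903*(-1/29646) + 16735*(-1/39763) = 1301/9882 - 16735/39763 = -113643607/392937966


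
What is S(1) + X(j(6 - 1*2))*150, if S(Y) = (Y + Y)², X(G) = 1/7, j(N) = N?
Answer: 178/7 ≈ 25.429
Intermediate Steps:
X(G) = ⅐
S(Y) = 4*Y² (S(Y) = (2*Y)² = 4*Y²)
S(1) + X(j(6 - 1*2))*150 = 4*1² + (⅐)*150 = 4*1 + 150/7 = 4 + 150/7 = 178/7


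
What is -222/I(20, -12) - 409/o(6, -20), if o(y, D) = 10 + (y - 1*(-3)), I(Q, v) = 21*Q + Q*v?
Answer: -12973/570 ≈ -22.760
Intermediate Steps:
o(y, D) = 13 + y (o(y, D) = 10 + (y + 3) = 10 + (3 + y) = 13 + y)
-222/I(20, -12) - 409/o(6, -20) = -222*1/(20*(21 - 12)) - 409/(13 + 6) = -222/(20*9) - 409/19 = -222/180 - 409*1/19 = -222*1/180 - 409/19 = -37/30 - 409/19 = -12973/570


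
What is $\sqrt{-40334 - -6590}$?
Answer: $4 i \sqrt{2109} \approx 183.7 i$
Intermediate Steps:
$\sqrt{-40334 - -6590} = \sqrt{-40334 + \left(-9831 + 16421\right)} = \sqrt{-40334 + 6590} = \sqrt{-33744} = 4 i \sqrt{2109}$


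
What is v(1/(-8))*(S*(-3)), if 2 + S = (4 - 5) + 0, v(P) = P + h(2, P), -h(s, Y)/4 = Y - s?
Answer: 603/8 ≈ 75.375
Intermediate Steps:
h(s, Y) = -4*Y + 4*s (h(s, Y) = -4*(Y - s) = -4*Y + 4*s)
v(P) = 8 - 3*P (v(P) = P + (-4*P + 4*2) = P + (-4*P + 8) = P + (8 - 4*P) = 8 - 3*P)
S = -3 (S = -2 + ((4 - 5) + 0) = -2 + (-1 + 0) = -2 - 1 = -3)
v(1/(-8))*(S*(-3)) = (8 - 3/(-8))*(-3*(-3)) = (8 - 3*(-⅛))*9 = (8 + 3/8)*9 = (67/8)*9 = 603/8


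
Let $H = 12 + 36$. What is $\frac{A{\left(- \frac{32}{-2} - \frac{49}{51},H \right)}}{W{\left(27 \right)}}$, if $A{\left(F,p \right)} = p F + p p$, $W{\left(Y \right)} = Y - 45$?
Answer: $- \frac{25720}{153} \approx -168.1$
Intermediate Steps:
$W{\left(Y \right)} = -45 + Y$
$H = 48$
$A{\left(F,p \right)} = p^{2} + F p$ ($A{\left(F,p \right)} = F p + p^{2} = p^{2} + F p$)
$\frac{A{\left(- \frac{32}{-2} - \frac{49}{51},H \right)}}{W{\left(27 \right)}} = \frac{48 \left(\left(- \frac{32}{-2} - \frac{49}{51}\right) + 48\right)}{-45 + 27} = \frac{48 \left(\left(\left(-32\right) \left(- \frac{1}{2}\right) - \frac{49}{51}\right) + 48\right)}{-18} = 48 \left(\left(16 - \frac{49}{51}\right) + 48\right) \left(- \frac{1}{18}\right) = 48 \left(\frac{767}{51} + 48\right) \left(- \frac{1}{18}\right) = 48 \cdot \frac{3215}{51} \left(- \frac{1}{18}\right) = \frac{51440}{17} \left(- \frac{1}{18}\right) = - \frac{25720}{153}$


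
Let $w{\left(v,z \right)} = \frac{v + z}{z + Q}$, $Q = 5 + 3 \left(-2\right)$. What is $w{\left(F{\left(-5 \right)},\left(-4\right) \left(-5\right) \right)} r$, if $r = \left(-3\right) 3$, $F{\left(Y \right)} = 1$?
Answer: $- \frac{189}{19} \approx -9.9474$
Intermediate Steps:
$Q = -1$ ($Q = 5 - 6 = -1$)
$w{\left(v,z \right)} = \frac{v + z}{-1 + z}$ ($w{\left(v,z \right)} = \frac{v + z}{z - 1} = \frac{v + z}{-1 + z}$)
$r = -9$
$w{\left(F{\left(-5 \right)},\left(-4\right) \left(-5\right) \right)} r = \frac{1 - -20}{-1 - -20} \left(-9\right) = \frac{1 + 20}{-1 + 20} \left(-9\right) = \frac{1}{19} \cdot 21 \left(-9\right) = \frac{21}{19} \left(-9\right) = - \frac{189}{19}$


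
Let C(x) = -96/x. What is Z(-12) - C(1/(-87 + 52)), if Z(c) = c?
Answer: -3372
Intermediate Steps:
Z(-12) - C(1/(-87 + 52)) = -12 - (-96)/(1/(-87 + 52)) = -12 - (-96)/(1/(-35)) = -12 - (-96)/(-1/35) = -12 - (-96)*(-35) = -12 - 1*3360 = -12 - 3360 = -3372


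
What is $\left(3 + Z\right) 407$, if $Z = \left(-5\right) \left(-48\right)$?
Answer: $98901$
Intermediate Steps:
$Z = 240$
$\left(3 + Z\right) 407 = \left(3 + 240\right) 407 = 243 \cdot 407 = 98901$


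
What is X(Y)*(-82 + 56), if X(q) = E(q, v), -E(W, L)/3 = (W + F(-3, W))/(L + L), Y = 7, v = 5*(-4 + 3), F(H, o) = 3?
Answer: -78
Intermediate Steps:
v = -5 (v = 5*(-1) = -5)
E(W, L) = -3*(3 + W)/(2*L) (E(W, L) = -3*(W + 3)/(L + L) = -3*(3 + W)/(2*L))
X(q) = 9/10 + 3*q/10 (X(q) = (3/2)*(-3 - q)/(-5) = (3/2)*(-1/5)*(-3 - q) = 9/10 + 3*q/10)
X(Y)*(-82 + 56) = (9/10 + (3/10)*7)*(-82 + 56) = (9/10 + 21/10)*(-26) = 3*(-26) = -78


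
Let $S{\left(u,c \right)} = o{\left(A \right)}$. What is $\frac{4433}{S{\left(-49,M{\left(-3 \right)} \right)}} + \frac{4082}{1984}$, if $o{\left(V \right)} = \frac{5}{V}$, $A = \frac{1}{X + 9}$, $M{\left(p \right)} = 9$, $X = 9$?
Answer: $\frac{2290613}{44640} \approx 51.313$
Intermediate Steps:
$A = \frac{1}{18}$ ($A = \frac{1}{9 + 9} = \frac{1}{18} \approx 0.055556$)
$S{\left(u,c \right)} = 90$ ($S{\left(u,c \right)} = 5 \frac{1}{\frac{1}{18}} = 5 \cdot 18 = 90$)
$\frac{4433}{S{\left(-49,M{\left(-3 \right)} \right)}} + \frac{4082}{1984} = \frac{4433}{90} + \frac{4082}{1984} = 4433 \cdot \frac{1}{90} + 4082 \cdot \frac{1}{1984} = \frac{4433}{90} + \frac{2041}{992} = \frac{2290613}{44640}$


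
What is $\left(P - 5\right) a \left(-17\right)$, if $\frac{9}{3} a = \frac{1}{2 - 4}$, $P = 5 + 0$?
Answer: $0$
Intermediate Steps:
$P = 5$
$a = - \frac{1}{6}$ ($a = \frac{1}{3 \left(2 - 4\right)} = \frac{1}{3 \left(-2\right)} = \frac{1}{3} \left(- \frac{1}{2}\right) = - \frac{1}{6} \approx -0.16667$)
$\left(P - 5\right) a \left(-17\right) = \left(5 - 5\right) \left(- \frac{1}{6}\right) \left(-17\right) = 0 \left(- \frac{1}{6}\right) \left(-17\right) = 0 \left(-17\right) = 0$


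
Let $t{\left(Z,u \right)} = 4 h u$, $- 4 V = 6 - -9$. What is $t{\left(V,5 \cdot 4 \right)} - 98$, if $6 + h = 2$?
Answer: $-418$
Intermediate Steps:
$h = -4$ ($h = -6 + 2 = -4$)
$V = - \frac{15}{4}$ ($V = - \frac{6 - -9}{4} = - \frac{6 + 9}{4} = \left(- \frac{1}{4}\right) 15 = - \frac{15}{4} \approx -3.75$)
$t{\left(Z,u \right)} = - 16 u$ ($t{\left(Z,u \right)} = 4 \left(-4\right) u = - 16 u$)
$t{\left(V,5 \cdot 4 \right)} - 98 = - 16 \cdot 5 \cdot 4 - 98 = \left(-16\right) 20 - 98 = -320 - 98 = -418$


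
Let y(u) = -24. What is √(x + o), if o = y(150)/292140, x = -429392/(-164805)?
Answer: √20711195526835070/89159505 ≈ 1.6141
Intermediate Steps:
x = 429392/164805 (x = -429392*(-1/164805) = 429392/164805 ≈ 2.6055)
o = -2/24345 (o = -24/292140 = -24*1/292140 = -2/24345 ≈ -8.2152e-5)
√(x + o) = √(429392/164805 - 2/24345) = √(696881242/267478515) = √20711195526835070/89159505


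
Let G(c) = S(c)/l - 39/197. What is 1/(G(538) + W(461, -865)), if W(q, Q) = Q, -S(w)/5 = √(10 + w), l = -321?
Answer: -864963970047/748364937691819 - 62288445*√137/1496729875383638 ≈ -0.0011563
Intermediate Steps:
S(w) = -5*√(10 + w)
G(c) = -39/197 + 5*√(10 + c)/321 (G(c) = -5*√(10 + c)/(-321) - 39/197 = -5*√(10 + c)*(-1/321) - 39*1/197 = 5*√(10 + c)/321 - 39/197 = -39/197 + 5*√(10 + c)/321)
1/(G(538) + W(461, -865)) = 1/((-39/197 + 5*√(10 + 538)/321) - 865) = 1/((-39/197 + 5*√548/321) - 865) = 1/((-39/197 + 5*(2*√137)/321) - 865) = 1/((-39/197 + 10*√137/321) - 865) = 1/(-170444/197 + 10*√137/321)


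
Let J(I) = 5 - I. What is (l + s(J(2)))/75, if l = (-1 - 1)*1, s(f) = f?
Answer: 1/75 ≈ 0.013333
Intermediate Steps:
l = -2 (l = -2*1 = -2)
(l + s(J(2)))/75 = (-2 + (5 - 1*2))/75 = (-2 + (5 - 2))/75 = (-2 + 3)/75 = (1/75)*1 = 1/75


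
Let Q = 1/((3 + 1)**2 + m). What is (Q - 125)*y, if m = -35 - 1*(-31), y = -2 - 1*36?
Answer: 28481/6 ≈ 4746.8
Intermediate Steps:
y = -38 (y = -2 - 36 = -38)
m = -4 (m = -35 + 31 = -4)
Q = 1/12 (Q = 1/((3 + 1)**2 - 4) = 1/(4**2 - 4) = 1/(16 - 4) = 1/12 ≈ 0.083333)
(Q - 125)*y = (1/12 - 125)*(-38) = -1499/12*(-38) = 28481/6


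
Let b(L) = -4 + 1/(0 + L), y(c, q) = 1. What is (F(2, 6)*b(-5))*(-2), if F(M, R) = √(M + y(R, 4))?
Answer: 42*√3/5 ≈ 14.549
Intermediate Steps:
F(M, R) = √(1 + M) (F(M, R) = √(M + 1) = √(1 + M))
b(L) = -4 + 1/L
(F(2, 6)*b(-5))*(-2) = (√(1 + 2)*(-4 + 1/(-5)))*(-2) = (√3*(-4 - ⅕))*(-2) = (√3*(-21/5))*(-2) = -21*√3/5*(-2) = 42*√3/5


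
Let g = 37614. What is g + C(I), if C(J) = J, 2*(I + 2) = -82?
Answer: 37571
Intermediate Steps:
I = -43 (I = -2 + (½)*(-82) = -2 - 41 = -43)
g + C(I) = 37614 - 43 = 37571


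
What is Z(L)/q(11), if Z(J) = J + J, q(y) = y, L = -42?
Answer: -84/11 ≈ -7.6364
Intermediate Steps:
Z(J) = 2*J
Z(L)/q(11) = (2*(-42))/11 = -84*1/11 = -84/11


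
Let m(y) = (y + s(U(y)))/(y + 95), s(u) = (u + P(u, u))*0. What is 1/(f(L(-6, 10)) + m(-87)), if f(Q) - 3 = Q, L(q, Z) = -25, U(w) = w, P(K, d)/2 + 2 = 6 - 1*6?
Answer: -8/263 ≈ -0.030418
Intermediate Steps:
P(K, d) = -4 (P(K, d) = -4 + 2*(6 - 1*6) = -4 + 2*(6 - 6) = -4 + 2*0 = -4 + 0 = -4)
s(u) = 0 (s(u) = (u - 4)*0 = (-4 + u)*0 = 0)
f(Q) = 3 + Q
m(y) = y/(95 + y) (m(y) = (y + 0)/(y + 95) = y/(95 + y))
1/(f(L(-6, 10)) + m(-87)) = 1/((3 - 25) - 87/(95 - 87)) = 1/(-22 - 87/8) = 1/(-263/8) = -8/263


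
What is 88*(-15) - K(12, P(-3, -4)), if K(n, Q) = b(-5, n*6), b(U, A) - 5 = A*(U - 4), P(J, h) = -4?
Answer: -677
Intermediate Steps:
b(U, A) = 5 + A*(-4 + U) (b(U, A) = 5 + A*(U - 4) = 5 + A*(-4 + U))
K(n, Q) = 5 - 54*n (K(n, Q) = 5 - 4*n*6 + (n*6)*(-5) = 5 - 24*n + (6*n)*(-5) = 5 - 24*n - 30*n = 5 - 54*n)
88*(-15) - K(12, P(-3, -4)) = 88*(-15) - (5 - 54*12) = -1320 - (5 - 648) = -1320 - 1*(-643) = -1320 + 643 = -677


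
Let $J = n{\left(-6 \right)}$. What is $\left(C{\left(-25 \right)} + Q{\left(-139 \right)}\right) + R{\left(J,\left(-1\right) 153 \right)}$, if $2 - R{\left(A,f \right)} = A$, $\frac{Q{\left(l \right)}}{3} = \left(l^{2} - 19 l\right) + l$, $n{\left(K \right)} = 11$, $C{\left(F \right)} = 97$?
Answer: $65557$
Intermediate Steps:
$Q{\left(l \right)} = - 54 l + 3 l^{2}$ ($Q{\left(l \right)} = 3 \left(\left(l^{2} - 19 l\right) + l\right) = 3 \left(l^{2} - 18 l\right) = - 54 l + 3 l^{2}$)
$J = 11$
$R{\left(A,f \right)} = 2 - A$
$\left(C{\left(-25 \right)} + Q{\left(-139 \right)}\right) + R{\left(J,\left(-1\right) 153 \right)} = \left(97 + 3 \left(-139\right) \left(-18 - 139\right)\right) + \left(2 - 11\right) = \left(97 + 3 \left(-139\right) \left(-157\right)\right) + \left(2 - 11\right) = \left(97 + 65469\right) - 9 = 65566 - 9 = 65557$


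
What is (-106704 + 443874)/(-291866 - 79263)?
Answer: -337170/371129 ≈ -0.90850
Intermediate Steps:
(-106704 + 443874)/(-291866 - 79263) = 337170/(-371129) = 337170*(-1/371129) = -337170/371129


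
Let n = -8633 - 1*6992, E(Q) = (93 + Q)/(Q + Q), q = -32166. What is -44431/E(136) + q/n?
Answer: -188824383986/3578125 ≈ -52772.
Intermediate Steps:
E(Q) = (93 + Q)/(2*Q) (E(Q) = (93 + Q)/((2*Q)) = (93 + Q)*(1/(2*Q)) = (93 + Q)/(2*Q))
n = -15625 (n = -8633 - 6992 = -15625)
-44431/E(136) + q/n = -44431*272/(93 + 136) - 32166/(-15625) = -44431/((½)*(1/136)*229) - 32166*(-1/15625) = -44431/229/272 + 32166/15625 = -44431*272/229 + 32166/15625 = -12085232/229 + 32166/15625 = -188824383986/3578125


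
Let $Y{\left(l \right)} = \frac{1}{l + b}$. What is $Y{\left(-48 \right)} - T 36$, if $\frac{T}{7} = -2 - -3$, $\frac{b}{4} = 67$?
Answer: $- \frac{55439}{220} \approx -252.0$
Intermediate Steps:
$b = 268$ ($b = 4 \cdot 67 = 268$)
$T = 7$ ($T = 7 \left(-2 - -3\right) = 7 \left(-2 + 3\right) = 7 \cdot 1 = 7$)
$Y{\left(l \right)} = \frac{1}{268 + l}$ ($Y{\left(l \right)} = \frac{1}{l + 268} = \frac{1}{268 + l}$)
$Y{\left(-48 \right)} - T 36 = \frac{1}{268 - 48} - 7 \cdot 36 = \frac{1}{220} - 252 = - \frac{55439}{220}$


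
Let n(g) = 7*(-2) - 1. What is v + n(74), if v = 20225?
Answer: 20210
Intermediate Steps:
n(g) = -15 (n(g) = -14 - 1 = -15)
v + n(74) = 20225 - 15 = 20210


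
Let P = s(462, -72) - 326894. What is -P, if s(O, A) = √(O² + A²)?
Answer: 326894 - 6*√6073 ≈ 3.2643e+5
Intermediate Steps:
s(O, A) = √(A² + O²)
P = -326894 + 6*√6073 (P = √((-72)² + 462²) - 326894 = √(5184 + 213444) - 326894 = √218628 - 326894 = 6*√6073 - 326894 = -326894 + 6*√6073 ≈ -3.2643e+5)
-P = -(-326894 + 6*√6073) = 326894 - 6*√6073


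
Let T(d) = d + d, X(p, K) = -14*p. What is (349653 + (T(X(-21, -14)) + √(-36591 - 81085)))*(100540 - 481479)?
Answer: -133420456299 - 761878*I*√29419 ≈ -1.3342e+11 - 1.3068e+8*I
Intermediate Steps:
T(d) = 2*d
(349653 + (T(X(-21, -14)) + √(-36591 - 81085)))*(100540 - 481479) = (349653 + (2*(-14*(-21)) + √(-36591 - 81085)))*(100540 - 481479) = (349653 + (2*294 + √(-117676)))*(-380939) = (349653 + (588 + 2*I*√29419))*(-380939) = (350241 + 2*I*√29419)*(-380939) = -133420456299 - 761878*I*√29419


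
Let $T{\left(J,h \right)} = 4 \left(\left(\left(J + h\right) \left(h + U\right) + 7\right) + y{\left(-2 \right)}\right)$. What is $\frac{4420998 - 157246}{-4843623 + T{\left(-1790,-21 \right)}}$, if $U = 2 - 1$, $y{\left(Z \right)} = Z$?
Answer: $- \frac{4263752}{4698723} \approx -0.90743$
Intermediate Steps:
$U = 1$
$T{\left(J,h \right)} = 20 + 4 \left(1 + h\right) \left(J + h\right)$ ($T{\left(J,h \right)} = 4 \left(\left(\left(J + h\right) \left(h + 1\right) + 7\right) - 2\right) = 4 \left(\left(\left(J + h\right) \left(1 + h\right) + 7\right) - 2\right) = 4 \left(\left(\left(1 + h\right) \left(J + h\right) + 7\right) - 2\right) = 4 \left(\left(7 + \left(1 + h\right) \left(J + h\right)\right) - 2\right) = 4 \left(5 + \left(1 + h\right) \left(J + h\right)\right) = 20 + 4 \left(1 + h\right) \left(J + h\right)$)
$\frac{4420998 - 157246}{-4843623 + T{\left(-1790,-21 \right)}} = \frac{4420998 - 157246}{-4843623 + \left(20 + 4 \left(-1790\right) + 4 \left(-21\right) + 4 \left(-21\right)^{2} + 4 \left(-1790\right) \left(-21\right)\right)} = \frac{4263752}{-4843623 + \left(20 - 7160 - 84 + 4 \cdot 441 + 150360\right)} = \frac{4263752}{-4843623 + \left(20 - 7160 - 84 + 1764 + 150360\right)} = \frac{4263752}{-4843623 + 144900} = \frac{4263752}{-4698723} = 4263752 \left(- \frac{1}{4698723}\right) = - \frac{4263752}{4698723}$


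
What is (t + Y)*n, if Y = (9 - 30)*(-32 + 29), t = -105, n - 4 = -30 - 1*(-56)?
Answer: -1260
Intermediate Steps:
n = 30 (n = 4 + (-30 - 1*(-56)) = 4 + (-30 + 56) = 4 + 26 = 30)
Y = 63 (Y = -21*(-3) = 63)
(t + Y)*n = (-105 + 63)*30 = -42*30 = -1260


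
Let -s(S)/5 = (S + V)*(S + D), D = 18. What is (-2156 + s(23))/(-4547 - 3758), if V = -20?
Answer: 2771/8305 ≈ 0.33365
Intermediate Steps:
s(S) = -5*(-20 + S)*(18 + S) (s(S) = -5*(S - 20)*(S + 18) = -5*(-20 + S)*(18 + S))
(-2156 + s(23))/(-4547 - 3758) = (-2156 + (1800 - 5*23² + 10*23))/(-4547 - 3758) = (-2156 + (1800 - 5*529 + 230))/(-8305) = (-2156 + (1800 - 2645 + 230))*(-1/8305) = (-2156 - 615)*(-1/8305) = -2771*(-1/8305) = 2771/8305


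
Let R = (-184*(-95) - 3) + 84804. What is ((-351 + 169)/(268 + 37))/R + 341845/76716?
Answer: 10664081813413/2393209704780 ≈ 4.4560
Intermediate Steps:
R = 102281 (R = (17480 - 3) + 84804 = 17477 + 84804 = 102281)
((-351 + 169)/(268 + 37))/R + 341845/76716 = ((-351 + 169)/(268 + 37))/102281 + 341845/76716 = (-182/305)*(1/102281) + 341845*(1/76716) = ((1/305)*(-182))*(1/102281) + 341845/76716 = -182/305*1/102281 + 341845/76716 = -182/31195705 + 341845/76716 = 10664081813413/2393209704780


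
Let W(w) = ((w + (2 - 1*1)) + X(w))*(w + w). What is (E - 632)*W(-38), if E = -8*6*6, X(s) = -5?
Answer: -2936640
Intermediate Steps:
E = -288 (E = -48*6 = -288)
W(w) = 2*w*(-4 + w) (W(w) = ((w + (2 - 1*1)) - 5)*(w + w) = ((w + (2 - 1)) - 5)*(2*w) = ((w + 1) - 5)*(2*w) = ((1 + w) - 5)*(2*w) = (-4 + w)*(2*w) = 2*w*(-4 + w))
(E - 632)*W(-38) = (-288 - 632)*(2*(-38)*(-4 - 38)) = -1840*(-38)*(-42) = -920*3192 = -2936640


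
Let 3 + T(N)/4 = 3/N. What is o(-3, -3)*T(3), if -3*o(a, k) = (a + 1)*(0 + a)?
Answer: 16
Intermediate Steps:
T(N) = -12 + 12/N (T(N) = -12 + 4*(3/N) = -12 + 12/N)
o(a, k) = -a*(1 + a)/3 (o(a, k) = -(a + 1)*(0 + a)/3 = -(1 + a)*a/3 = -a*(1 + a)/3)
o(-3, -3)*T(3) = (-1/3*(-3)*(1 - 3))*(-12 + 12/3) = (-1/3*(-3)*(-2))*(-12 + 12*(1/3)) = -2*(-12 + 4) = -2*(-8) = 16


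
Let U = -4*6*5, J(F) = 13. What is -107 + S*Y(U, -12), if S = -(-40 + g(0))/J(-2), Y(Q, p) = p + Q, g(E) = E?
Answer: -6671/13 ≈ -513.15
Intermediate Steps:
U = -120 (U = -24*5 = -120)
Y(Q, p) = Q + p
S = 40/13 (S = -(-40 + 0)/13 = -(-40)/13 = -1*(-40/13) = 40/13 ≈ 3.0769)
-107 + S*Y(U, -12) = -107 + 40*(-120 - 12)/13 = -107 + (40/13)*(-132) = -107 - 5280/13 = -6671/13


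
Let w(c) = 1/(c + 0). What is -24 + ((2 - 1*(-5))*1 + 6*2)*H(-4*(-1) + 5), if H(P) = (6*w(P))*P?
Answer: 90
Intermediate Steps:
w(c) = 1/c
H(P) = 6 (H(P) = (6/P)*P = 6)
-24 + ((2 - 1*(-5))*1 + 6*2)*H(-4*(-1) + 5) = -24 + ((2 - 1*(-5))*1 + 6*2)*6 = -24 + ((2 + 5)*1 + 12)*6 = -24 + (7*1 + 12)*6 = -24 + (7 + 12)*6 = -24 + 19*6 = -24 + 114 = 90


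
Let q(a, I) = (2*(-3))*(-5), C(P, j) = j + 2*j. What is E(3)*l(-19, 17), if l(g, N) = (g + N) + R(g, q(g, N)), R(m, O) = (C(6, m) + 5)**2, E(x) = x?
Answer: 8106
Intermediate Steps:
C(P, j) = 3*j
q(a, I) = 30 (q(a, I) = -6*(-5) = 30)
R(m, O) = (5 + 3*m)**2 (R(m, O) = (3*m + 5)**2 = (5 + 3*m)**2)
l(g, N) = N + g + (5 + 3*g)**2 (l(g, N) = (g + N) + (5 + 3*g)**2 = (N + g) + (5 + 3*g)**2 = N + g + (5 + 3*g)**2)
E(3)*l(-19, 17) = 3*(17 - 19 + (5 + 3*(-19))**2) = 3*(17 - 19 + (5 - 57)**2) = 3*(17 - 19 + (-52)**2) = 3*(17 - 19 + 2704) = 3*2702 = 8106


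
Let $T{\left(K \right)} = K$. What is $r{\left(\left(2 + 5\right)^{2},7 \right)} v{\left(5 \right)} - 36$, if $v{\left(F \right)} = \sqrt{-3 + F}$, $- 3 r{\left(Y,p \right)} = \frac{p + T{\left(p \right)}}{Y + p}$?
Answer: $-36 - \frac{\sqrt{2}}{12} \approx -36.118$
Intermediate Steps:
$r{\left(Y,p \right)} = - \frac{2 p}{3 \left(Y + p\right)}$ ($r{\left(Y,p \right)} = - \frac{\left(p + p\right) \frac{1}{Y + p}}{3} = - \frac{2 p \frac{1}{Y + p}}{3} = - \frac{2 p}{3 \left(Y + p\right)}$)
$r{\left(\left(2 + 5\right)^{2},7 \right)} v{\left(5 \right)} - 36 = \left(-2\right) 7 \frac{1}{3 \left(2 + 5\right)^{2} + 3 \cdot 7} \sqrt{-3 + 5} - 36 = \left(-2\right) 7 \frac{1}{3 \cdot 7^{2} + 21} \sqrt{2} - 36 = \left(-2\right) 7 \frac{1}{3 \cdot 49 + 21} \sqrt{2} - 36 = \left(-2\right) 7 \frac{1}{147 + 21} \sqrt{2} - 36 = \left(-2\right) 7 \cdot \frac{1}{168} \sqrt{2} - 36 = - \frac{\sqrt{2}}{12} - 36 = -36 - \frac{\sqrt{2}}{12}$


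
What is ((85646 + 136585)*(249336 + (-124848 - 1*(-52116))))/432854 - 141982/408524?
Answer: 4008308096820487/44207811874 ≈ 90670.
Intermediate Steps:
((85646 + 136585)*(249336 + (-124848 - 1*(-52116))))/432854 - 141982/408524 = (222231*(249336 + (-124848 + 52116)))*(1/432854) - 141982*1/408524 = (222231*(249336 - 72732))*(1/432854) - 70991/204262 = (222231*176604)*(1/432854) - 70991/204262 = 39246883524*(1/432854) - 70991/204262 = 19623441762/216427 - 70991/204262 = 4008308096820487/44207811874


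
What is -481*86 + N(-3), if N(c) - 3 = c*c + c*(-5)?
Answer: -41339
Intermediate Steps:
N(c) = 3 + c**2 - 5*c (N(c) = 3 + (c*c + c*(-5)) = 3 + (c**2 - 5*c) = 3 + c**2 - 5*c)
-481*86 + N(-3) = -481*86 + (3 + (-3)**2 - 5*(-3)) = -41366 + (3 + 9 + 15) = -41366 + 27 = -41339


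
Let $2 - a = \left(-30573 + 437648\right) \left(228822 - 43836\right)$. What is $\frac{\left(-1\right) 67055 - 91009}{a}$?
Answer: $\frac{39516}{18825793987} \approx 2.099 \cdot 10^{-6}$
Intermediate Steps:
$a = -75303175948$ ($a = 2 - \left(-30573 + 437648\right) \left(228822 - 43836\right) = 2 - 407075 \cdot 184986 = 2 - 75303175950 = -75303175948$)
$\frac{\left(-1\right) 67055 - 91009}{a} = \frac{\left(-1\right) 67055 - 91009}{-75303175948} = \left(-67055 - 91009\right) \left(- \frac{1}{75303175948}\right) = \left(-158064\right) \left(- \frac{1}{75303175948}\right) = \frac{39516}{18825793987}$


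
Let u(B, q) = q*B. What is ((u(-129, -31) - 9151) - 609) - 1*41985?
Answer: -47746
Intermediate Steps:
u(B, q) = B*q
((u(-129, -31) - 9151) - 609) - 1*41985 = ((-129*(-31) - 9151) - 609) - 1*41985 = ((3999 - 9151) - 609) - 41985 = (-5152 - 609) - 41985 = -5761 - 41985 = -47746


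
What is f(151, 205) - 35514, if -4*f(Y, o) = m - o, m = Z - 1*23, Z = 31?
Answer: -141859/4 ≈ -35465.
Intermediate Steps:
m = 8 (m = 31 - 1*23 = 31 - 23 = 8)
f(Y, o) = -2 + o/4 (f(Y, o) = -(8 - o)/4 = -2 + o/4)
f(151, 205) - 35514 = (-2 + (1/4)*205) - 35514 = (-2 + 205/4) - 35514 = 197/4 - 35514 = -141859/4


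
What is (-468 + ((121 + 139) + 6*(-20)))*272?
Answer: -89216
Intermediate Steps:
(-468 + ((121 + 139) + 6*(-20)))*272 = (-468 + (260 - 120))*272 = (-468 + 140)*272 = -328*272 = -89216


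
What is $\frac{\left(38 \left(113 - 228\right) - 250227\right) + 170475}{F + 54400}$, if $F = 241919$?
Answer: $- \frac{84122}{296319} \approx -0.28389$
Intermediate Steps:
$\frac{\left(38 \left(113 - 228\right) - 250227\right) + 170475}{F + 54400} = \frac{\left(38 \left(113 - 228\right) - 250227\right) + 170475}{241919 + 54400} = \frac{\left(38 \left(-115\right) - 250227\right) + 170475}{296319} = \left(\left(-4370 - 250227\right) + 170475\right) \frac{1}{296319} = \left(-254597 + 170475\right) \frac{1}{296319} = \left(-84122\right) \frac{1}{296319} = - \frac{84122}{296319}$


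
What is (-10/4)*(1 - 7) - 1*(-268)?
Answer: 283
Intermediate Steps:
(-10/4)*(1 - 7) - 1*(-268) = -10*1/4*(-6) + 268 = -5/2*(-6) + 268 = 15 + 268 = 283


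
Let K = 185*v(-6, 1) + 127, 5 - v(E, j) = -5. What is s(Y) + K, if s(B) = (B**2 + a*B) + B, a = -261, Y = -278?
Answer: 151541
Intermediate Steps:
v(E, j) = 10 (v(E, j) = 5 - 1*(-5) = 5 + 5 = 10)
s(B) = B**2 - 260*B (s(B) = (B**2 - 261*B) + B = B**2 - 260*B)
K = 1977 (K = 185*10 + 127 = 1850 + 127 = 1977)
s(Y) + K = -278*(-260 - 278) + 1977 = -278*(-538) + 1977 = 149564 + 1977 = 151541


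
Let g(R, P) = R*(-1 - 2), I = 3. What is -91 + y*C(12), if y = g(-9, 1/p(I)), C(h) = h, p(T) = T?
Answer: 233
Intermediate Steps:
g(R, P) = -3*R (g(R, P) = R*(-3) = -3*R)
y = 27 (y = -3*(-9) = 27)
-91 + y*C(12) = -91 + 27*12 = -91 + 324 = 233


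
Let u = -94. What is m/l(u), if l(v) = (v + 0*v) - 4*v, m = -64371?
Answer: -21457/94 ≈ -228.27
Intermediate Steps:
l(v) = -3*v (l(v) = (v + 0) - 4*v = v - 4*v = -3*v)
m/l(u) = -64371/((-3*(-94))) = -64371/282 = -64371*1/282 = -21457/94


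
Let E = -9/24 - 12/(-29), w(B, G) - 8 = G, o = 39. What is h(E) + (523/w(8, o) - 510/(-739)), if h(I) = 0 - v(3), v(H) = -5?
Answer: 584132/34733 ≈ 16.818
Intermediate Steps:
w(B, G) = 8 + G
E = 9/232 (E = -9*1/24 - 12*(-1/29) = -3/8 + 12/29 = 9/232 ≈ 0.038793)
h(I) = 5 (h(I) = 0 - 1*(-5) = 0 + 5 = 5)
h(E) + (523/w(8, o) - 510/(-739)) = 5 + (523/(8 + 39) - 510/(-739)) = 5 + (523/47 - 510*(-1/739)) = 5 + (523*(1/47) + 510/739) = 5 + (523/47 + 510/739) = 5 + 410467/34733 = 584132/34733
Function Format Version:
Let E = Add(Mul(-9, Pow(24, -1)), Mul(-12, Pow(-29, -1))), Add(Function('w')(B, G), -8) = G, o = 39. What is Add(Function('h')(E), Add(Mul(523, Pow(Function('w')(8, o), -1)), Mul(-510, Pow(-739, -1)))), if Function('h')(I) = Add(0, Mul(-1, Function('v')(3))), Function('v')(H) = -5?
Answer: Rational(584132, 34733) ≈ 16.818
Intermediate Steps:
Function('w')(B, G) = Add(8, G)
E = Rational(9, 232) (E = Add(Mul(-9, Rational(1, 24)), Mul(-12, Rational(-1, 29))) = Add(Rational(-3, 8), Rational(12, 29)) = Rational(9, 232) ≈ 0.038793)
Function('h')(I) = 5 (Function('h')(I) = Add(0, Mul(-1, -5)) = Add(0, 5) = 5)
Add(Function('h')(E), Add(Mul(523, Pow(Function('w')(8, o), -1)), Mul(-510, Pow(-739, -1)))) = Add(5, Add(Mul(523, Pow(Add(8, 39), -1)), Mul(-510, Pow(-739, -1)))) = Add(5, Add(Mul(523, Pow(47, -1)), Mul(-510, Rational(-1, 739)))) = Add(5, Add(Mul(523, Rational(1, 47)), Rational(510, 739))) = Add(5, Add(Rational(523, 47), Rational(510, 739))) = Add(5, Rational(410467, 34733)) = Rational(584132, 34733)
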